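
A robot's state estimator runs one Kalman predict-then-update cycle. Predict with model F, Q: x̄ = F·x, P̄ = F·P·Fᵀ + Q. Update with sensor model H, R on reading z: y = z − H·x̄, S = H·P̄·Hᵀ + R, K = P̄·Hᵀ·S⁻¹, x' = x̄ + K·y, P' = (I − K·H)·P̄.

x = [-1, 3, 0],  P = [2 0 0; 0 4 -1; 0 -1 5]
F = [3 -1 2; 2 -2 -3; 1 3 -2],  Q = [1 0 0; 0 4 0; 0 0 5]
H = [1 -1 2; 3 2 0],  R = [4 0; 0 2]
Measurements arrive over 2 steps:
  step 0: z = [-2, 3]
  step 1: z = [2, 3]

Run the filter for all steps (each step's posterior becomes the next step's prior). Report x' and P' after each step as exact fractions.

step 0: x' = [77901/58909, -31657/58909, -106760/58909], P' = [1129454/58909 -1680486/58909 -1397434/58909; -1680486/58909 2529524/58909 2093585/58909; -1397434/58909 2093585/58909 3587637/117818]
step 1: x' = [-53687124709/52118101871, 160202262801/52118101871, 15149856198/4738009261], P' = [216904065138/52118101871 -318544047758/52118101871 -23192002076/4738009261; -318544047758/52118101871 493481129418/52118101871 35106540462/4738009261; -23192002076/4738009261 35106540462/4738009261 31959603645/4738009261]

step 0: x̄ = F·x = [-6, -8, 8]
step 0: P̄ = F·P·Fᵀ + Q = [47 -9 -34; -9 61 15; -34 15 75]
step 0: y = z − H·x̄ = [-20, 37]
step 0: S = H·P̄·Hᵀ + R = [234 -116; -116 561]
step 0: K = P̄·Hᵀ·S⁻¹ = [3768/58909 13695/58909; -5710/58909 8795/58909; 48309/117818 -2566/58909]
step 0: x' = x̄ + K·y = [77901/58909, -31657/58909, -106760/58909]
step 0: P' = (I − K·H)·P̄ = [1129454/58909 -1680486/58909 -1397434/58909; -1680486/58909 2529524/58909 2093585/58909; -1397434/58909 2093585/58909 3587637/117818]
step 1: x̄ = F·x = [51840/58909, 539396/58909, 196450/58909]
step 1: P̄ = F·P·Fᵀ + Q = [4868161/58909 19410334/58909 -2480956/58909; 19410334/58909 172704061/117818 -9563156/58909; -2480956/58909 -9563156/58909 1748789/58909]
step 1: y = z − H·x̄ = [212474/58909, -1057585/58909]
step 1: S = H·P̄·Hᵀ + R = [175918231/117818 -230648272/58909; -230648272/58909 622263397/58909]
step 1: K = P̄·Hᵀ·S⁻¹ = [6306016806/52118101871 6812049949/52118101871; -9920321753/52118101871 15665057781/52118101871; 1405166188/4738009261 318537348/4738009261]
step 1: x' = x̄ + K·y = [-53687124709/52118101871, 160202262801/52118101871, 15149856198/4738009261]
step 1: P' = (I − K·H)·P̄ = [216904065138/52118101871 -318544047758/52118101871 -23192002076/4738009261; -318544047758/52118101871 493481129418/52118101871 35106540462/4738009261; -23192002076/4738009261 35106540462/4738009261 31959603645/4738009261]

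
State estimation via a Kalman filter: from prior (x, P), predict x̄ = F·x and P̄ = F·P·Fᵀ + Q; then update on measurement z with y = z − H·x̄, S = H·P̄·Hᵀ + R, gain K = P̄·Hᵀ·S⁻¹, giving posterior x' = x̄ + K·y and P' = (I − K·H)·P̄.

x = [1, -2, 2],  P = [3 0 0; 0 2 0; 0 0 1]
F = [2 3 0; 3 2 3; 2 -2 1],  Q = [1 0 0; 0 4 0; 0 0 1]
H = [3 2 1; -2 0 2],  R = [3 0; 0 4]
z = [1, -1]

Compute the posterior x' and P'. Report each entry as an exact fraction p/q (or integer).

x̄ = F·x = [-4, 5, 8]
P̄ = F·P·Fᵀ + Q = [31 30 0; 30 48 13; 0 13 22]
y = z − H·x̄ = [-5, -25]
S = H·P̄·Hᵀ + R = [908 -210; -210 216]
K = P̄·Hᵀ·S⁻¹ = [1669/12669 -12083/76014; 29/123 53/738; 1634/12669 12508/38007]
x' = x̄ + K·y = [-52051/76014, 1495/738, -33154/38007]
P' = (I − K·H)·P̄ = [37573/38007 -598/369 25490/38007; -598/369 1300/369 -545/369; 25490/38007 -545/369 50506/38007]

x' = [-52051/76014, 1495/738, -33154/38007]
P' = [37573/38007 -598/369 25490/38007; -598/369 1300/369 -545/369; 25490/38007 -545/369 50506/38007]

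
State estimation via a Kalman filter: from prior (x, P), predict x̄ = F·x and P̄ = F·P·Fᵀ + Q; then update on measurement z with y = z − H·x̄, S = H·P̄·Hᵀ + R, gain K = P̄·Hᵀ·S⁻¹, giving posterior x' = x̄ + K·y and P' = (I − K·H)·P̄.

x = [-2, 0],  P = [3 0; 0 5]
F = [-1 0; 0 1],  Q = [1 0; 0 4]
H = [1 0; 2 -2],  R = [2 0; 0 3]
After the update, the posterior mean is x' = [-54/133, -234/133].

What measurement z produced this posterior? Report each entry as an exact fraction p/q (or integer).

x̄ = F·x = [2, 0]
P̄ = F·P·Fᵀ + Q = [4 0; 0 9]
S = H·P̄·Hᵀ + R = [6 8; 8 55]
K = P̄·Hᵀ·S⁻¹ = [78/133 8/133; 72/133 -54/133]
x' − x̄ = [-320/133, -234/133] = K·y
y = (KᵀK)⁻¹·Kᵀ·(x' − x̄) = [-4, -1]
z = y + H·x̄ = [-4, -1] + [2, 4] = [-2, 3]

z = [-2, 3]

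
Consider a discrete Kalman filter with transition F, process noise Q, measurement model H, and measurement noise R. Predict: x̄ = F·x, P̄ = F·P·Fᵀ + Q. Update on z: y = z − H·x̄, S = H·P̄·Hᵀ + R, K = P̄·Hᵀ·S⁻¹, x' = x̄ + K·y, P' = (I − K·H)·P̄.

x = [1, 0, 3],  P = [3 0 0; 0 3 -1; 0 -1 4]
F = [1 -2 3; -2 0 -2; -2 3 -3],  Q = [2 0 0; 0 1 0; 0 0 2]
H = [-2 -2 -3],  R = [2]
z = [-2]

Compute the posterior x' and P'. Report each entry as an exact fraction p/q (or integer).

x̄ = F·x = [10, -8, -11]
P̄ = F·P·Fᵀ + Q = [65 -34 -75; -34 29 42; -75 42 95]
y = z − H·x̄ = [-31]
S = H·P̄·Hᵀ + R = [565]
K = P̄·Hᵀ·S⁻¹ = [163/565; -116/565; -219/565]
x' = x̄ + K·y = [597/565, -924/565, 574/565]
P' = (I − K·H)·P̄ = [10156/565 -302/565 -6678/565; -302/565 2929/565 -1674/565; -6678/565 -1674/565 5714/565]

x' = [597/565, -924/565, 574/565]
P' = [10156/565 -302/565 -6678/565; -302/565 2929/565 -1674/565; -6678/565 -1674/565 5714/565]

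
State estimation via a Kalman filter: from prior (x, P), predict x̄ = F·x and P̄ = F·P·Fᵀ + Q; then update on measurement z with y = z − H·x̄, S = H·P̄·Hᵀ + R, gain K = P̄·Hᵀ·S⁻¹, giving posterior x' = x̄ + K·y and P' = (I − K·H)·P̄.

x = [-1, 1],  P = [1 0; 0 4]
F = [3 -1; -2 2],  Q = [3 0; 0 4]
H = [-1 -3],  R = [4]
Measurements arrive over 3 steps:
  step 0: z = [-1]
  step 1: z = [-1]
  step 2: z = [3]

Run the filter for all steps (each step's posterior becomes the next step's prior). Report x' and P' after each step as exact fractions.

step 0: x' = [-213/76, 101/76], P' = [439/38 -155/38; -155/38 71/38]
step 1: x' = [-9412/6005, 1099/1201], P' = [159136/6005 -11540/1201; -11540/1201 4684/1201]
step 2: x' = [9044305/4006939, -6923406/4006939], P' = [114509864/4006939 -41596500/4006939; -41596500/4006939 16777868/4006939]

step 0: x̄ = F·x = [-4, 4]
step 0: P̄ = F·P·Fᵀ + Q = [16 -14; -14 24]
step 0: y = z − H·x̄ = [7]
step 0: S = H·P̄·Hᵀ + R = [152]
step 0: K = P̄·Hᵀ·S⁻¹ = [13/76; -29/76]
step 0: x' = x̄ + K·y = [-213/76, 101/76]
step 0: P' = (I − K·H)·P̄ = [439/38 -155/38; -155/38 71/38]
step 1: x̄ = F·x = [-185/19, 157/19]
step 1: P̄ = F·P·Fᵀ + Q = [2533/19 -2008/19; -2008/19 1716/19]
step 1: y = z − H·x̄ = [267/19]
step 1: S = H·P̄·Hᵀ + R = [6005/19]
step 1: K = P̄·Hᵀ·S⁻¹ = [3491/6005; -628/1201]
step 1: x' = x̄ + K·y = [-9412/6005, 1099/1201]
step 1: P' = (I − K·H)·P̄ = [159136/6005 -11540/1201; -11540/1201 4684/1201]
step 2: x̄ = F·x = [-33731/6005, 29814/6005]
step 2: P̄ = F·P·Fᵀ + Q = [1819859/6005 -1463256/6005; -1463256/6005 1215844/6005]
step 2: y = z − H·x̄ = [73726/6005]
step 2: S = H·P̄·Hᵀ + R = [4006939/6005]
step 2: K = P̄·Hᵀ·S⁻¹ = [2569909/4006939; -2184276/4006939]
step 2: x' = x̄ + K·y = [9044305/4006939, -6923406/4006939]
step 2: P' = (I − K·H)·P̄ = [114509864/4006939 -41596500/4006939; -41596500/4006939 16777868/4006939]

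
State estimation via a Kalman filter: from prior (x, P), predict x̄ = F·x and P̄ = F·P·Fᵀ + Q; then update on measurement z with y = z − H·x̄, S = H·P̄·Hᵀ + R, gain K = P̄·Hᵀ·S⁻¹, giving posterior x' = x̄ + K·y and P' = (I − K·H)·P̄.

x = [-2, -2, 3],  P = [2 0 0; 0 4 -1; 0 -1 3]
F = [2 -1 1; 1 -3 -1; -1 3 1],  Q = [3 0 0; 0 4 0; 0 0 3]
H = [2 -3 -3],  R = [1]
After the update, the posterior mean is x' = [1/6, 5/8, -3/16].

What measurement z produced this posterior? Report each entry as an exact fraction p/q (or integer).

x̄ = F·x = [1, 1, -1]
P̄ = F·P·Fᵀ + Q = [20 15 -15; 15 39 -35; -15 -35 38]
S = H·P̄·Hᵀ + R = [144]
K = P̄·Hᵀ·S⁻¹ = [5/18; 1/8; -13/48]
x' − x̄ = [-5/6, -3/8, 13/16] = K·y
y = (KᵀK)⁻¹·Kᵀ·(x' − x̄) = [-3]
z = y + H·x̄ = [-3] + [2] = [-1]

z = [-1]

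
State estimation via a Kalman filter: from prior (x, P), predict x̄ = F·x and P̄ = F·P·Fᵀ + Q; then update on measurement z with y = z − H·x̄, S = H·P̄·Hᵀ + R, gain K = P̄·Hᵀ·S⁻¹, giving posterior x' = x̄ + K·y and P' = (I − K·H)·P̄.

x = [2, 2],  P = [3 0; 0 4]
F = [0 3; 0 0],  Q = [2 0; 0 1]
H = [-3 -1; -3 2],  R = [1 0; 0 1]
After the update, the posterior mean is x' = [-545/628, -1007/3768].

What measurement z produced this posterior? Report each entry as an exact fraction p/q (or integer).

x̄ = F·x = [6, 0]
P̄ = F·P·Fᵀ + Q = [38 0; 0 1]
S = H·P̄·Hᵀ + R = [344 340; 340 347]
K = P̄·Hᵀ·S⁻¹ = [-133/628 -19/157; -1027/3768 257/942]
x' − x̄ = [-4313/628, -1007/3768] = K·y
y = (KᵀK)⁻¹·Kᵀ·(x' − x̄) = [21, 20]
z = y + H·x̄ = [21, 20] + [-18, -18] = [3, 2]

z = [3, 2]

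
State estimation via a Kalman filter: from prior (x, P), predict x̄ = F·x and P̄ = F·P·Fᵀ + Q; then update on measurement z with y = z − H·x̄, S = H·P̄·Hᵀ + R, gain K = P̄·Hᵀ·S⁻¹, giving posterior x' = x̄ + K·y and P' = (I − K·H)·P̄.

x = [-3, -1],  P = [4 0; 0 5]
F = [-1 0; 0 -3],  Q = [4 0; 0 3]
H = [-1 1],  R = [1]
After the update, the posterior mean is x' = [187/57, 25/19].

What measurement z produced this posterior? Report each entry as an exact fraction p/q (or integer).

x̄ = F·x = [3, 3]
P̄ = F·P·Fᵀ + Q = [8 0; 0 48]
S = H·P̄·Hᵀ + R = [57]
K = P̄·Hᵀ·S⁻¹ = [-8/57; 16/19]
x' − x̄ = [16/57, -32/19] = K·y
y = (KᵀK)⁻¹·Kᵀ·(x' − x̄) = [-2]
z = y + H·x̄ = [-2] + [0] = [-2]

z = [-2]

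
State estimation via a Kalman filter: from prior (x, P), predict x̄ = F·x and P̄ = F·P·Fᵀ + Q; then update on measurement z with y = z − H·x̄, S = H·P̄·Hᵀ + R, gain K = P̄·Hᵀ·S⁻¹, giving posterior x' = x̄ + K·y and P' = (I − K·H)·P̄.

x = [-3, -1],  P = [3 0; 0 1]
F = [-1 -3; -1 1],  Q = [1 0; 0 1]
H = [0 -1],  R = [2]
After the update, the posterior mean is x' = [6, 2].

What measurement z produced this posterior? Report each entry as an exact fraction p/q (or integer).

x̄ = F·x = [6, 2]
P̄ = F·P·Fᵀ + Q = [13 0; 0 5]
S = H·P̄·Hᵀ + R = [7]
K = P̄·Hᵀ·S⁻¹ = [0; -5/7]
x' − x̄ = [0, 0] = K·y
y = (KᵀK)⁻¹·Kᵀ·(x' − x̄) = [0]
z = y + H·x̄ = [0] + [-2] = [-2]

z = [-2]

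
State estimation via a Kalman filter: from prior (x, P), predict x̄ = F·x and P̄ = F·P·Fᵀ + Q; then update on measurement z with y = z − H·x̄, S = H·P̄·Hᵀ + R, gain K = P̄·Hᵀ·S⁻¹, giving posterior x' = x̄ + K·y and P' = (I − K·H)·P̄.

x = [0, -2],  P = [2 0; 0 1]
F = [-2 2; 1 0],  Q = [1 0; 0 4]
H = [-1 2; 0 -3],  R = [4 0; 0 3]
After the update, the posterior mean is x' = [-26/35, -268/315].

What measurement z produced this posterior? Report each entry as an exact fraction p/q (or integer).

z = [-2, 2]

x̄ = F·x = [-4, 0]
P̄ = F·P·Fᵀ + Q = [13 -4; -4 6]
S = H·P̄·Hᵀ + R = [57 -48; -48 57]
K = P̄·Hᵀ·S⁻¹ = [-23/35 -12/35; 16/315 -86/315]
x' − x̄ = [114/35, -268/315] = K·y
y = (KᵀK)⁻¹·Kᵀ·(x' − x̄) = [-6, 2]
z = y + H·x̄ = [-6, 2] + [4, 0] = [-2, 2]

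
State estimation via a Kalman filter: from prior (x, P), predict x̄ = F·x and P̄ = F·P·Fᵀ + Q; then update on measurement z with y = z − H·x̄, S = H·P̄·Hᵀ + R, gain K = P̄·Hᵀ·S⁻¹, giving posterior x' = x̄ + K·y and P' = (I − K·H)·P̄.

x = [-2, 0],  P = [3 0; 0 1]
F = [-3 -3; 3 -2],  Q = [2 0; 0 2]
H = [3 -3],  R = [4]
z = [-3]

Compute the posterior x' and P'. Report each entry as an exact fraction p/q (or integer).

x̄ = F·x = [6, -6]
P̄ = F·P·Fᵀ + Q = [38 -21; -21 33]
y = z − H·x̄ = [-39]
S = H·P̄·Hᵀ + R = [1021]
K = P̄·Hᵀ·S⁻¹ = [177/1021; -162/1021]
x' = x̄ + K·y = [-777/1021, 192/1021]
P' = (I − K·H)·P̄ = [7469/1021 7233/1021; 7233/1021 7449/1021]

x' = [-777/1021, 192/1021]
P' = [7469/1021 7233/1021; 7233/1021 7449/1021]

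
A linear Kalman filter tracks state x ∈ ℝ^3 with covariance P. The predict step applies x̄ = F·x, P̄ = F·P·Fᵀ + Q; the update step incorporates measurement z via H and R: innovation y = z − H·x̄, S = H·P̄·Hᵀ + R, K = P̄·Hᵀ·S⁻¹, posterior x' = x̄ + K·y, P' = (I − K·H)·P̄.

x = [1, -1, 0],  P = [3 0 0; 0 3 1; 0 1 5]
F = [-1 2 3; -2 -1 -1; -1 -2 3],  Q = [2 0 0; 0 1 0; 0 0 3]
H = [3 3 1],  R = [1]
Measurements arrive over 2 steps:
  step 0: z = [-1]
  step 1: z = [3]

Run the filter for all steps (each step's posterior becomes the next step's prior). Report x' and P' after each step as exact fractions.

step 0: x' = [-291/757, -707/757, 2227/757], P' = [16814/757 -16130/757 -1854/757; -16130/757 17386/757 -3763/757; -1854/757 -3763/757 16998/757]
step 1: x' = [730263/3687677, -6986593/3687677, 29851996/3687677], P' = [5010745/3687677 -2262388/3687677 -7246658/3687677; -2262388/3687677 100641210/3687677 -295044861/3687677; -7246658/3687677 -295044861/3687677 907291423/3687677]

step 0: x̄ = F·x = [-3, -1, 1]
step 0: P̄ = F·P·Fᵀ + Q = [74 -20 36; -20 23 -4; 36 -4 51]
step 0: y = z − H·x̄ = [10]
step 0: S = H·P̄·Hᵀ + R = [757]
step 0: K = P̄·Hᵀ·S⁻¹ = [198/757; 5/757; 147/757]
step 0: x' = x̄ + K·y = [-291/757, -707/757, 2227/757]
step 0: P' = (I − K·H)·P̄ = [16814/757 -16130/757 -1854/757; -16130/757 17386/757 -3763/757; -1854/757 -3763/757 16998/757]
step 1: x̄ = F·x = [5558/757, -938/757, 8386/757]
step 1: P̄ = F·P·Fᵀ + Q = [271342/757 24337/757 111376/757; 24337/757 22935/757 -50211/757; 111376/757 -50211/757 233371/757]
step 1: y = z − H·x̄ = [-19975/757]
step 1: S = H·P̄·Hᵀ + R = [3687677/757]
step 1: K = P̄·Hᵀ·S⁻¹ = [998413/3687677; 91605/3687677; 416866/3687677]
step 1: x' = x̄ + K·y = [730263/3687677, -6986593/3687677, 29851996/3687677]
step 1: P' = (I − K·H)·P̄ = [5010745/3687677 -2262388/3687677 -7246658/3687677; -2262388/3687677 100641210/3687677 -295044861/3687677; -7246658/3687677 -295044861/3687677 907291423/3687677]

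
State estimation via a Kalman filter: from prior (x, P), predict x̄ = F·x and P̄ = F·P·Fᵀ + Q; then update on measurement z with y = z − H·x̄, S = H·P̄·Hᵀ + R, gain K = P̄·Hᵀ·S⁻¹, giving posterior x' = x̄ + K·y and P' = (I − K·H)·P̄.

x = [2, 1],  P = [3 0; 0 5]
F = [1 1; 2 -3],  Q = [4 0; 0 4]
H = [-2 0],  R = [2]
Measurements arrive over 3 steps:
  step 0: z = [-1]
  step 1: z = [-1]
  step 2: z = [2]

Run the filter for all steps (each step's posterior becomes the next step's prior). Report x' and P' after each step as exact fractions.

step 0: x̄ = F·x = [3, 1]
step 0: P̄ = F·P·Fᵀ + Q = [12 -9; -9 61]
step 0: y = z − H·x̄ = [5]
step 0: S = H·P̄·Hᵀ + R = [50]
step 0: K = P̄·Hᵀ·S⁻¹ = [-12/25; 9/25]
step 0: x' = x̄ + K·y = [3/5, 14/5]
step 0: P' = (I − K·H)·P̄ = [12/25 -9/25; -9/25 1363/25]
step 1: x̄ = F·x = [17/5, -36/5]
step 1: P̄ = F·P·Fᵀ + Q = [1457/25 -4056/25; -4056/25 12523/25]
step 1: y = z − H·x̄ = [29/5]
step 1: S = H·P̄·Hᵀ + R = [5878/25]
step 1: K = P̄·Hᵀ·S⁻¹ = [-1457/2939; 4056/2939]
step 1: x' = x̄ + K·y = [1542/2939, 2364/2939]
step 1: P' = (I − K·H)·P̄ = [1457/2939 -4056/2939; -4056/2939 156113/2939]
step 2: x̄ = F·x = [3906/2939, -4008/2939]
step 2: P̄ = F·P·Fᵀ + Q = [161214/2939 -461369/2939; -461369/2939 1471273/2939]
step 2: y = z − H·x̄ = [13690/2939]
step 2: S = H·P̄·Hᵀ + R = [650734/2939]
step 2: K = P̄·Hᵀ·S⁻¹ = [-161214/325367; 461369/325367]
step 2: x' = x̄ + K·y = [-318522/325367, 1705366/325367]
step 2: P' = (I − K·H)·P̄ = [161214/325367 -461369/325367; -461369/325367 18026871/325367]

step 0: x' = [3/5, 14/5], P' = [12/25 -9/25; -9/25 1363/25]
step 1: x' = [1542/2939, 2364/2939], P' = [1457/2939 -4056/2939; -4056/2939 156113/2939]
step 2: x' = [-318522/325367, 1705366/325367], P' = [161214/325367 -461369/325367; -461369/325367 18026871/325367]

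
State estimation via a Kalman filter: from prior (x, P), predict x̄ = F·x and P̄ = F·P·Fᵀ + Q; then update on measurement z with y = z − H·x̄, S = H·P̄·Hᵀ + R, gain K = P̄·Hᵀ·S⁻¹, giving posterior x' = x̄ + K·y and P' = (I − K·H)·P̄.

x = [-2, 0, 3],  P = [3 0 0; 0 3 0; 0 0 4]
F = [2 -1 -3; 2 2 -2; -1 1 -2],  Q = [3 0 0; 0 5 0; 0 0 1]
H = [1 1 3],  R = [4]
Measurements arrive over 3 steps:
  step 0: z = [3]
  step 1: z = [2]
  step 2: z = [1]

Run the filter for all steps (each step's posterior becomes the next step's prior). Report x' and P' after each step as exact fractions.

step 0: x' = [-1163/278, -443/278, 394/139], P' = [13383/556 813/556 -1140/139; 813/556 9891/556 -851/139; -1140/139 -851/139 697/139]
step 1: x' = [-1747093/309013, 359352/309013, 657781/309013], P' = [127300007/927039 14215385/309013 -18792254/309013; 14215385/309013 7461637/309013 -7052474/309013; -18792254/309013 -7052474/309013 8663968/309013]
step 2: x' = [-31868505717/3546628963, -6869919889/7093257926, 25868645927/7093257926], P' = [296514796936/3546628963 92646391630/3546628963 -127883946938/3546628963; 92646391630/3546628963 119587910279/7093257926 -97061080669/7093257926; -127883946938/3546628963 -97061080669/7093257926 118014330631/7093257926]

step 0: x̄ = F·x = [-13, -10, -4]
step 0: P̄ = F·P·Fᵀ + Q = [54 30 15; 30 45 16; 15 16 23]
step 0: y = z − H·x̄ = [38]
step 0: S = H·P̄·Hᵀ + R = [556]
step 0: K = P̄·Hᵀ·S⁻¹ = [129/556; 123/556; 25/139]
step 0: x' = x̄ + K·y = [-1163/278, -443/278, 394/139]
step 0: P' = (I − K·H)·P̄ = [13383/556 813/556 -1140/139; 813/556 9891/556 -851/139; -1140/139 -851/139 697/139]
step 1: x̄ = F·x = [-4247/278, -2394/139, -428/139]
step 1: P̄ = F·P·Fᵀ + Q = [121227/556 27830/139 -4763/278; 27830/139 44311/139 8428/139; -4763/278 8428/139 7183/139]
step 1: y = z − H·x̄ = [12159/278]
step 1: S = H·P̄·Hᵀ + R = [927039/556]
step 1: K = P̄·Hᵀ·S⁻¹ = [203969/927039; 129900/309013; 36794/309013]
step 1: x' = x̄ + K·y = [-1747093/309013, 359352/309013, 657781/309013]
step 1: P' = (I − K·H)·P̄ = [127300007/927039 14215385/309013 -18792254/309013; 14215385/309013 7461637/309013 -7052474/309013; -18792254/309013 -7052474/309013 8663968/309013]
step 2: x̄ = F·x = [-5826881/309013, -4091044/309013, 790883/309013]
step 2: P̄ = F·P·Fᵀ + Q = [1147285184/927039 1354071248/927039 84439148/927039; 1354071248/927039 1668785195/927039 133835480/927039; 84439148/927039 133835480/927039 28409903/927039]
step 2: y = z − H·x̄ = [7854289/309013]
step 2: S = H·P̄·Hᵀ + R = [7093257926/927039]
step 2: K = P̄·Hᵀ·S⁻¹ = [1377336938/3546628963; 3424362883/7093257926; 303504337/7093257926]
step 2: x' = x̄ + K·y = [-31868505717/3546628963, -6869919889/7093257926, 25868645927/7093257926]
step 2: P' = (I − K·H)·P̄ = [296514796936/3546628963 92646391630/3546628963 -127883946938/3546628963; 92646391630/3546628963 119587910279/7093257926 -97061080669/7093257926; -127883946938/3546628963 -97061080669/7093257926 118014330631/7093257926]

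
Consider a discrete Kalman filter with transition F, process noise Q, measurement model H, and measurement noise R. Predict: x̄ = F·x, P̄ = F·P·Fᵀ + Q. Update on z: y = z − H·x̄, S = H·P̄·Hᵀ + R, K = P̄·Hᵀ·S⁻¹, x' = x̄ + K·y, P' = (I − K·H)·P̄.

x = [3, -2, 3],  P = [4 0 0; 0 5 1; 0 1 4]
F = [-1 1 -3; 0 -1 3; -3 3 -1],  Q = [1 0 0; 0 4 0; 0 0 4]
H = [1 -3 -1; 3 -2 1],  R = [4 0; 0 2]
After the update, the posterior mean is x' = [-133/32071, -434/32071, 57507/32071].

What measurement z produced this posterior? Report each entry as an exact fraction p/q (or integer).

x̄ = F·x = [-14, 11, -18]
P̄ = F·P·Fᵀ + Q = [40 -35 29; -35 39 -17; 29 -17 83]
S = H·P̄·Hᵀ + R = [528 615; 615 1263]
K = P̄·Hᵀ·S⁻¹ = [3941/96213 14764/96213; -15835/96213 -7525/96213; -14361/32071 12173/32071]
x' − x̄ = [448861/32071, -353215/32071, 634785/32071] = K·y
y = (KᵀK)⁻¹·Kᵀ·(x' − x̄) = [27, 84]
z = y + H·x̄ = [27, 84] + [-29, -82] = [-2, 2]

z = [-2, 2]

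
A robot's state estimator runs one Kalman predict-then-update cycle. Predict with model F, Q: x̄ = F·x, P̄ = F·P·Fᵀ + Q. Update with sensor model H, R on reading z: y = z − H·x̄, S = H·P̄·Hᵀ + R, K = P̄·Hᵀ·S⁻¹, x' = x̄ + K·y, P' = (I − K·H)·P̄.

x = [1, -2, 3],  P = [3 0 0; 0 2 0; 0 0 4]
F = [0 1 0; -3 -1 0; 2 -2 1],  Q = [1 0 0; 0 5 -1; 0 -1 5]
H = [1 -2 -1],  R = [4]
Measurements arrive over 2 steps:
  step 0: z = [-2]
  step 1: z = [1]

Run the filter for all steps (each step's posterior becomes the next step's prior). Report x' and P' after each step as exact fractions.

step 0: x̄ = F·x = [-2, -1, 9]
step 0: P̄ = F·P·Fᵀ + Q = [3 -2 -4; -2 34 -15; -4 -15 29]
step 0: y = z − H·x̄ = [7]
step 0: S = H·P̄·Hᵀ + R = [128]
step 0: K = P̄·Hᵀ·S⁻¹ = [11/128; -55/128; -3/128]
step 0: x' = x̄ + K·y = [-179/128, -513/128, 1131/128]
step 0: P' = (I − K·H)·P̄ = [263/128 349/128 -479/128; 349/128 1327/128 -2085/128; -479/128 -2085/128 3703/128]
step 1: x̄ = F·x = [-513/128, 525/64, 1799/128]
step 1: P̄ = F·P·Fᵀ + Q = [1455/128 -1187/64 -4041/128; -1187/64 1607/32 2933/64; -4041/128 2933/64 14335/128]
step 1: y = z − H·x̄ = [1135/32]
step 1: S = H·P̄·Hᵀ + R = [5191/8]
step 1: K = P̄·Hᵀ·S⁻¹ = [2561/20764; -2637/10382; -7527/20764]
step 1: x' = x̄ + K·y = [30469/83056, -33465/41528, 99433/83056]
step 1: P' = (I − K·H)·P̄ = [124273/83056 73955/41528 -212523/83056; 73955/41528 173521/20764 -577937/41528; -212523/83056 -577937/41528 2219657/83056]

step 0: x' = [-179/128, -513/128, 1131/128], P' = [263/128 349/128 -479/128; 349/128 1327/128 -2085/128; -479/128 -2085/128 3703/128]
step 1: x' = [30469/83056, -33465/41528, 99433/83056], P' = [124273/83056 73955/41528 -212523/83056; 73955/41528 173521/20764 -577937/41528; -212523/83056 -577937/41528 2219657/83056]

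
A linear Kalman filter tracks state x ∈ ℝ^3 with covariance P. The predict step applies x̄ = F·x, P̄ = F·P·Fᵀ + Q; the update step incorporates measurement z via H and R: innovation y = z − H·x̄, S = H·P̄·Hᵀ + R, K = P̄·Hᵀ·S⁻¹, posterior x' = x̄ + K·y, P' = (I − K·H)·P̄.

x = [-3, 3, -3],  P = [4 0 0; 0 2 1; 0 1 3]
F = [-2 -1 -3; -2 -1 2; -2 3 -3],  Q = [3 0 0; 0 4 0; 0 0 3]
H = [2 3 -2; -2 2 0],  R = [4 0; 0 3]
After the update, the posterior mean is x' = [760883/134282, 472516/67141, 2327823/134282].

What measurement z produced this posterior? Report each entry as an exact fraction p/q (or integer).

x̄ = F·x = [12, -3, 24]
P̄ = F·P·Fᵀ + Q = [54 1 31; 1 30 1; 31 1 46]
S = H·P̄·Hᵀ + R = [426 82; 82 331]
K = P̄·Hᵀ·S⁻¹ = [24911/134282 -24587/67141; 12517/67141 8664/67141; -4017/134282 -11673/67141]
x' − x̄ = [-850501/134282, 673939/67141, -894945/134282] = K·y
y = (KᵀK)⁻¹·Kᵀ·(x' − x̄) = [31, 33]
z = y + H·x̄ = [31, 33] + [-33, -30] = [-2, 3]

z = [-2, 3]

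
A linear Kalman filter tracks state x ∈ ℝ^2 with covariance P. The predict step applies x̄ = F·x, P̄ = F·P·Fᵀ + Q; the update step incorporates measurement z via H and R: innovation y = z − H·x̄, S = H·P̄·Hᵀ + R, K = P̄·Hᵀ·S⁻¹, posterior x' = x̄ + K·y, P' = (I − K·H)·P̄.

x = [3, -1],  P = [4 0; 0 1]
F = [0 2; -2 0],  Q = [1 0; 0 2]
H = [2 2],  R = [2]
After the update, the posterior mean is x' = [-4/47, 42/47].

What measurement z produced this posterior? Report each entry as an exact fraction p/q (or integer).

x̄ = F·x = [-2, -6]
P̄ = F·P·Fᵀ + Q = [5 0; 0 18]
S = H·P̄·Hᵀ + R = [94]
K = P̄·Hᵀ·S⁻¹ = [5/47; 18/47]
x' − x̄ = [90/47, 324/47] = K·y
y = (KᵀK)⁻¹·Kᵀ·(x' − x̄) = [18]
z = y + H·x̄ = [18] + [-16] = [2]

z = [2]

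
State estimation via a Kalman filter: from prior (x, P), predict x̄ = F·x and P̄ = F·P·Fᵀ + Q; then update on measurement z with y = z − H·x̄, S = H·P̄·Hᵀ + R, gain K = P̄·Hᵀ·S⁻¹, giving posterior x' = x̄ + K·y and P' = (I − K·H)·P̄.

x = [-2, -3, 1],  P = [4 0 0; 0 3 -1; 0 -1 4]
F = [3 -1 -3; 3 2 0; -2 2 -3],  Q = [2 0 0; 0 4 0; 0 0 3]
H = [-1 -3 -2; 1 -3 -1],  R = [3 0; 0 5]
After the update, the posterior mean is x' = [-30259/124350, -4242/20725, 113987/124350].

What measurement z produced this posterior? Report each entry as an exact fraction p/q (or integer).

x̄ = F·x = [-6, -12, -5]
P̄ = F·P·Fᵀ + Q = [71 36 9; 36 52 -6; 9 -6 79]
S = H·P̄·Hᵀ + R = [1038 492; 492 353]
K = P̄·Hᵀ·S⁻¹ = [-46909/124350 8196/20725; -1242/20725 -4962/20725; -27013/124350 3222/20725]
x' − x̄ = [715841/124350, 244458/20725, 735737/124350] = K·y
y = (KᵀK)⁻¹·Kᵀ·(x' − x̄) = [-53, -36]
z = y + H·x̄ = [-53, -36] + [52, 35] = [-1, -1]

z = [-1, -1]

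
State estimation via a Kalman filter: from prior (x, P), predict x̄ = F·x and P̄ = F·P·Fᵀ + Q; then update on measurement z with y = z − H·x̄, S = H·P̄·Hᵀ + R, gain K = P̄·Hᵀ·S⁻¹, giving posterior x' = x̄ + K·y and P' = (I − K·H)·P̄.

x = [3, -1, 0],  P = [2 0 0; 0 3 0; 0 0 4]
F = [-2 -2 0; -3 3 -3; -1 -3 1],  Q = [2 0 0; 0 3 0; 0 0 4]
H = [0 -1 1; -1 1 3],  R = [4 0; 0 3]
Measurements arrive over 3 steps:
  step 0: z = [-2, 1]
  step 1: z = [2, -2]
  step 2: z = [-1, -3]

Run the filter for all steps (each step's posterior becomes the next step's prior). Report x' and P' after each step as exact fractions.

step 0: x̄ = F·x = [-4, -12, 0]
step 0: P̄ = F·P·Fᵀ + Q = [22 -6 22; -6 84 -33; 22 -33 37]
step 0: y = z − H·x̄ = [-14, 9]
step 0: S = H·P̄·Hᵀ + R = [191 65; 65 124]
step 0: K = P̄·Hᵀ·S⁻¹ = [1002/19459 5438/19459; -13923/19459 5886/19459; 5040/19459 6146/19459]
step 0: x' = x̄ + K·y = [-3902/1769, 1308/1769, -1386/1769]
step 0: P' = (I − K·H)·P̄ = [193398/19459 49422/19459 53430/19459; 49422/19459 58539/19459 2847/19459; 53430/19459 2847/19459 23007/19459]
step 1: x̄ = F·x = [5188/1769, 19788/1769, -1408/1769]
step 1: P̄ = F·P·Fᵀ + Q = [1442042/19459 104256/1769 1020852/19459; 104256/1769 232161/1769 28638/1769; 1020852/19459 28638/1769 993682/19459]
step 1: y = z − H·x̄ = [24734/1769, -13914/1769]
step 1: S = H·P̄·Hᵀ + R = [2995253/19459 -76797/19459; -76797/19459 6468692/19459]
step 1: K = P̄·Hᵀ·S⁻¹ = [-30952242/995399113 425467898/995399113; -43231701/58552889 20776512/58552889; 234585428/995399113 352893516/995399113]
step 1: x' = x̄ + K·y = [-860035324/995399113, -112907130/58552889, -287985504/995399113]
step 1: P' = (I − K·H)·P̄ = [13058141802/995399113 216264300/58552889 3552684132/995399113; 216264300/58552889 199343562/58552889 26416758/58552889; 3552684132/995399113 26416758/58552889 1387426598/995399113]
step 2: x̄ = F·x = [292574372/52389427, -2314201146/995399113, 6330313450/995399113]
step 2: P̄ = F·P·Fᵀ + Q = [5115298550/52389427 4317180084/52389427 3571459668/52389427; 4317180084/52389427 153183788553/995399113 31960557858/995399113; 3571459668/52389427 31960557858/995399113 61185810858/995399113]
step 2: y = z − H·x̄ = [-9639913709/995399113, -742317025/52389427]
step 2: S = H·P̄·Hᵀ + R = [154430080147/995399113 -1019935989/52389427; -1019935989/52389427 22347213572/52389427]
step 2: K = P̄·Hᵀ·S⁻¹ = [-475155514278/13099272354991 5790930887378/13099272354991; -48456958638303/65496361774955 23555067844224/65496361774955; 3068202981036/13099272354991 4695510541812/13099272354991]
step 2: x' = x̄ + K·y = [-4297020853620/13099272354991, -16749146364531/65496361774955, -12939837644498/13099272354991]
step 2: P' = (I − K·H)·P̄ = [176141958547794/13099272354991 49804154345316/13099272354991 47903532288204/13099272354991; 49804154345316/13099272354991 225292369729722/65496361774955 6292907035302/13099272354991; 47903532288204/13099272354991 6292907035302/13099272354991 18565718959446/13099272354991]

step 0: x' = [-3902/1769, 1308/1769, -1386/1769], P' = [193398/19459 49422/19459 53430/19459; 49422/19459 58539/19459 2847/19459; 53430/19459 2847/19459 23007/19459]
step 1: x' = [-860035324/995399113, -112907130/58552889, -287985504/995399113], P' = [13058141802/995399113 216264300/58552889 3552684132/995399113; 216264300/58552889 199343562/58552889 26416758/58552889; 3552684132/995399113 26416758/58552889 1387426598/995399113]
step 2: x' = [-4297020853620/13099272354991, -16749146364531/65496361774955, -12939837644498/13099272354991], P' = [176141958547794/13099272354991 49804154345316/13099272354991 47903532288204/13099272354991; 49804154345316/13099272354991 225292369729722/65496361774955 6292907035302/13099272354991; 47903532288204/13099272354991 6292907035302/13099272354991 18565718959446/13099272354991]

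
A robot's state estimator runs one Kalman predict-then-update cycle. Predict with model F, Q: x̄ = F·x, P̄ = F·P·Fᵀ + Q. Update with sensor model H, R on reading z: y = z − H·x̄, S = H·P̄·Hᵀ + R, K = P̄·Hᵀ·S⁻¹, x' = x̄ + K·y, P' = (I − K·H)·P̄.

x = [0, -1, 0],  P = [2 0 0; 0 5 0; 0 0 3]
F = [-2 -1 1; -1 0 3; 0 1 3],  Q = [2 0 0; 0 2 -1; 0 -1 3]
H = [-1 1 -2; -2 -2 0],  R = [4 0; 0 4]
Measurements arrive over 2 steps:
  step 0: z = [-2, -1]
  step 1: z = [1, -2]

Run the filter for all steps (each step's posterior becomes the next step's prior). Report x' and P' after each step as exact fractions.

step 0: x' = [1469/3795, 203/1265, 954/1265], P' = [17429/3795 -5197/1265 -5816/1265; -5197/1265 5823/1265 5854/1265; -5816/1265 5854/1265 7327/1265]
step 1: x' = [-1043225/2208973, 6160373/4417946, 5353307/8835892], P' = [4428812/2208973 -3730768/2208973 -3995642/2208973; -3730768/2208973 15527857/6626919 26904547/13253838; -3995642/2208973 26904547/13253838 74146729/26507676]

step 0: x̄ = F·x = [1, 0, -1]
step 0: P̄ = F·P·Fᵀ + Q = [18 13 4; 13 31 26; 4 26 35]
step 0: y = z − H·x̄ = [-3, 1]
step 0: S = H·P̄·Hᵀ + R = [79 94; 94 304]
step 0: K = P̄·Hᵀ·S⁻¹ = [469/3795 -919/3795; -172/1265 -313/1265; -746/1265 -19/1265]
step 0: x' = x̄ + K·y = [1469/3795, 203/1265, 954/1265]
step 0: P' = (I − K·H)·P̄ = [17429/3795 -5197/1265 -5816/1265; -5197/1265 5823/1265 5854/1265; -5816/1265 5854/1265 7327/1265]
step 1: x̄ = F·x = [-137/759, 647/345, 613/253]
step 1: P̄ = F·P·Fᵀ + Q = [17812/759 2812/69 9948/253; 2812/69 29776/345 1907/23; 9948/253 1907/23 22137/253]
step 1: y = z − H·x̄ = [14383/3795, 1758/1265]
step 1: S = H·P̄·Hᵀ + R = [788936/3795 459516/1265; 459516/1265 972948/1265]
step 1: K = P̄·Hᵀ·S⁻¹ = [-42074/2208973 -349022/2208973; -30731/4417946 -4335553/13253838; -3878055/8835892 -2930695/26507676]
step 1: x' = x̄ + K·y = [-1043225/2208973, 6160373/4417946, 5353307/8835892]
step 1: P' = (I − K·H)·P̄ = [4428812/2208973 -3730768/2208973 -3995642/2208973; -3730768/2208973 15527857/6626919 26904547/13253838; -3995642/2208973 26904547/13253838 74146729/26507676]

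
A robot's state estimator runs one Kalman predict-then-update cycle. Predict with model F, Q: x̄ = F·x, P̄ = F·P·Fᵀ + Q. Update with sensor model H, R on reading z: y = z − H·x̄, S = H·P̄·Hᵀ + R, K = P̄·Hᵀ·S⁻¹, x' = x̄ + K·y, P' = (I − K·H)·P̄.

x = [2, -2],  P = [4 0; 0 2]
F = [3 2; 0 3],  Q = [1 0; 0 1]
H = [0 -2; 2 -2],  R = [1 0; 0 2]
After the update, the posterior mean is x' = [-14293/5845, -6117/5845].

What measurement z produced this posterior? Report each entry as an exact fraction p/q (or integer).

z = [2, -3]

x̄ = F·x = [2, -6]
P̄ = F·P·Fᵀ + Q = [45 12; 12 19]
S = H·P̄·Hᵀ + R = [77 28; 28 162]
K = P̄·Hᵀ·S⁻¹ = [-2868/5845 411/835; -2882/5845 -1/835]
x' − x̄ = [-25983/5845, 28953/5845] = K·y
y = (KᵀK)⁻¹·Kᵀ·(x' − x̄) = [-10, -19]
z = y + H·x̄ = [-10, -19] + [12, 16] = [2, -3]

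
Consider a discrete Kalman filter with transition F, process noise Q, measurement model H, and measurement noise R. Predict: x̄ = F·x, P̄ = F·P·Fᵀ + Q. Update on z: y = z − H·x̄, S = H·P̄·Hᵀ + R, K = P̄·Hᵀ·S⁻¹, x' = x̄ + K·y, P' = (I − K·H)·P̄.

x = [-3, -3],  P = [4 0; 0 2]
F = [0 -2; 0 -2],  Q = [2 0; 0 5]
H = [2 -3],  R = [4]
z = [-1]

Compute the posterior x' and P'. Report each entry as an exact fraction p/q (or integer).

x' = [74/13, 55/13]
P' = [634/65 428/65; 428/65 316/65]

x̄ = F·x = [6, 6]
P̄ = F·P·Fᵀ + Q = [10 8; 8 13]
y = z − H·x̄ = [5]
S = H·P̄·Hᵀ + R = [65]
K = P̄·Hᵀ·S⁻¹ = [-4/65; -23/65]
x' = x̄ + K·y = [74/13, 55/13]
P' = (I − K·H)·P̄ = [634/65 428/65; 428/65 316/65]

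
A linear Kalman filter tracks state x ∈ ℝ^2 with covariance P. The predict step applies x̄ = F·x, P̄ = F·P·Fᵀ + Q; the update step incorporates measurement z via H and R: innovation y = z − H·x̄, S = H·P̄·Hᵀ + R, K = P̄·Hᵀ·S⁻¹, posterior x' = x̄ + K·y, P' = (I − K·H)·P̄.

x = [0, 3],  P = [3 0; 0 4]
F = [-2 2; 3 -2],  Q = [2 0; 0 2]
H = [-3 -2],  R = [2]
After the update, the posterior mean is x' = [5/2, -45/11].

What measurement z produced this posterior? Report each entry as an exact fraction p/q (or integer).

x̄ = F·x = [6, -6]
P̄ = F·P·Fᵀ + Q = [30 -34; -34 45]
S = H·P̄·Hᵀ + R = [44]
K = P̄·Hᵀ·S⁻¹ = [-1/2; 3/11]
x' − x̄ = [-7/2, 21/11] = K·y
y = (KᵀK)⁻¹·Kᵀ·(x' − x̄) = [7]
z = y + H·x̄ = [7] + [-6] = [1]

z = [1]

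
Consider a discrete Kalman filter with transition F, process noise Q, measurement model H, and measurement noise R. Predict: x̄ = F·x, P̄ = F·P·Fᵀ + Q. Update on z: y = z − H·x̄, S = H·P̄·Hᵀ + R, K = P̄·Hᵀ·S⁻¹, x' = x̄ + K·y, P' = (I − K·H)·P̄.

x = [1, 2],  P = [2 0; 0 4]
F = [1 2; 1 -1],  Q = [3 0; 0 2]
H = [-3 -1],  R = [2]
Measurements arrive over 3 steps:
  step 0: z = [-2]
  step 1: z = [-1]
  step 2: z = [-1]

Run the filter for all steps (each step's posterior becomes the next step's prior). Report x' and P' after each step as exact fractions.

step 0: x̄ = F·x = [5, -1]
step 0: P̄ = F·P·Fᵀ + Q = [21 -6; -6 8]
step 0: y = z − H·x̄ = [12]
step 0: S = H·P̄·Hᵀ + R = [163]
step 0: K = P̄·Hᵀ·S⁻¹ = [-57/163; 10/163]
step 0: x' = x̄ + K·y = [131/163, -43/163]
step 0: P' = (I − K·H)·P̄ = [174/163 -408/163; -408/163 1204/163]
step 1: x̄ = F·x = [45/163, 174/163]
step 1: P̄ = F·P·Fᵀ + Q = [3847/163 -2642/163; -2642/163 2520/163]
step 1: y = z − H·x̄ = [146/163]
step 1: S = H·P̄·Hᵀ + R = [21617/163]
step 1: K = P̄·Hᵀ·S⁻¹ = [-8899/21617; 5406/21617]
step 1: x' = x̄ + K·y = [-2003/21617, 27918/21617]
step 1: P' = (I − K·H)·P̄ = [24346/21617 -55240/21617; -55240/21617 154908/21617]
step 2: x̄ = F·x = [53833/21617, -29921/21617]
step 2: P̄ = F·P·Fᵀ + Q = [487869/21617 -340710/21617; -340710/21617 332968/21617]
step 2: y = z − H·x̄ = [109961/21617]
step 2: S = H·P̄·Hᵀ + R = [2722763/21617]
step 2: K = P̄·Hᵀ·S⁻¹ = [-1122897/2722763; 689162/2722763]
step 2: x' = x̄ + K·y = [1068586/2722763, -263073/2722763]
step 2: P' = (I − K·H)·P̄ = [3120414/2722763 -7115448/2722763; -7115448/2722763 19968020/2722763]

step 0: x' = [131/163, -43/163], P' = [174/163 -408/163; -408/163 1204/163]
step 1: x' = [-2003/21617, 27918/21617], P' = [24346/21617 -55240/21617; -55240/21617 154908/21617]
step 2: x' = [1068586/2722763, -263073/2722763], P' = [3120414/2722763 -7115448/2722763; -7115448/2722763 19968020/2722763]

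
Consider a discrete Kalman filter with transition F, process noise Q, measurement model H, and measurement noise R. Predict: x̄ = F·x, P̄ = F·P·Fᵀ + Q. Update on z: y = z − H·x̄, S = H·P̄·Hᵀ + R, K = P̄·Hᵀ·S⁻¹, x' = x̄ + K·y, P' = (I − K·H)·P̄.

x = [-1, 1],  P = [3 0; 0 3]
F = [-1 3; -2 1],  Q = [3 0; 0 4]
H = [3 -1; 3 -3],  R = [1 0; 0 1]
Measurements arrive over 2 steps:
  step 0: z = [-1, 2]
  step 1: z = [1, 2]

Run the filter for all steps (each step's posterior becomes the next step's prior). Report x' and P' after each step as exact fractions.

step 0: x̄ = F·x = [4, 3]
step 0: P̄ = F·P·Fᵀ + Q = [33 15; 15 19]
step 0: y = z − H·x̄ = [-10, -1]
step 0: S = H·P̄·Hᵀ + R = [227 174; 174 199]
step 0: K = P̄·Hᵀ·S⁻¹ = [7320/14897 -2358/14897; 7262/14897 -7248/14897]
step 0: x' = x̄ + K·y = [-11254/14897, -20681/14897]
step 0: P' = (I − K·H)·P̄ = [4053/14897 4839/14897; 4839/14897 7255/14897]
step 1: x̄ = F·x = [-50789/14897, 1827/14897]
step 1: P̄ = F·P·Fᵀ + Q = [85005/14897 -4002/14897; -4002/14897 63699/14897]
step 1: y = z − H·x̄ = [169091/14897, 187642/14897]
step 1: S = H·P̄·Hᵀ + R = [867653/14897 1004166/14897; 1004166/14897 1425269/14897]
step 1: K = P̄·Hᵀ·S⁻¹ = [6782271/15324533 -1907397/15324533; 6447549/15324533 -6726357/15324533]
step 1: x' = x̄ + K·y = [711250/15324533, -9661452/15324533]
step 1: P' = (I − K·H)·P̄ = [3709035/15324533 4344834/15324533; 4344834/15324533 6586953/15324533]

step 0: x' = [-11254/14897, -20681/14897], P' = [4053/14897 4839/14897; 4839/14897 7255/14897]
step 1: x' = [711250/15324533, -9661452/15324533], P' = [3709035/15324533 4344834/15324533; 4344834/15324533 6586953/15324533]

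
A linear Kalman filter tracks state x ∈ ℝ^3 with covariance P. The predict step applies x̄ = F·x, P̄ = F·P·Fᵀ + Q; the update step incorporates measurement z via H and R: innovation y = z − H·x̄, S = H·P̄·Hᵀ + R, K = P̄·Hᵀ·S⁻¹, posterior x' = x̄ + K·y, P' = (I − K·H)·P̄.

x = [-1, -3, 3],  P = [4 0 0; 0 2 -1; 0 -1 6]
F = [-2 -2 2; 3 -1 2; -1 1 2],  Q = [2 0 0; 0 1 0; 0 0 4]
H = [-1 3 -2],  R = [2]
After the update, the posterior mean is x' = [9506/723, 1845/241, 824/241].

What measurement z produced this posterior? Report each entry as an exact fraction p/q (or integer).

x̄ = F·x = [14, 6, 4]
P̄ = F·P·Fᵀ + Q = [58 10 30; 10 67 10; 30 10 30]
S = H·P̄·Hᵀ + R = [723]
K = P̄·Hᵀ·S⁻¹ = [-88/723; 57/241; -20/241]
x' − x̄ = [-616/723, 399/241, -140/241] = K·y
y = (KᵀK)⁻¹·Kᵀ·(x' − x̄) = [7]
z = y + H·x̄ = [7] + [-4] = [3]

z = [3]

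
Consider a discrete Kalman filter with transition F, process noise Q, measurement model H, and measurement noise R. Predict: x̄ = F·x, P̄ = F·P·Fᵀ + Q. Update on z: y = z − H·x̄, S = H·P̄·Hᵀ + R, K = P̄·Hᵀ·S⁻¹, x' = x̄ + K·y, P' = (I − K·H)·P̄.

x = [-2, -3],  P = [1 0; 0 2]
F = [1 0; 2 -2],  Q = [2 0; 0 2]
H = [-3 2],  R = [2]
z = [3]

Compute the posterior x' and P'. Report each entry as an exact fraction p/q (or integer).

x' = [-87/61, -32/61]
P' = [158/61 232/61; 232/61 370/61]

x̄ = F·x = [-2, 2]
P̄ = F·P·Fᵀ + Q = [3 2; 2 14]
y = z − H·x̄ = [-7]
S = H·P̄·Hᵀ + R = [61]
K = P̄·Hᵀ·S⁻¹ = [-5/61; 22/61]
x' = x̄ + K·y = [-87/61, -32/61]
P' = (I − K·H)·P̄ = [158/61 232/61; 232/61 370/61]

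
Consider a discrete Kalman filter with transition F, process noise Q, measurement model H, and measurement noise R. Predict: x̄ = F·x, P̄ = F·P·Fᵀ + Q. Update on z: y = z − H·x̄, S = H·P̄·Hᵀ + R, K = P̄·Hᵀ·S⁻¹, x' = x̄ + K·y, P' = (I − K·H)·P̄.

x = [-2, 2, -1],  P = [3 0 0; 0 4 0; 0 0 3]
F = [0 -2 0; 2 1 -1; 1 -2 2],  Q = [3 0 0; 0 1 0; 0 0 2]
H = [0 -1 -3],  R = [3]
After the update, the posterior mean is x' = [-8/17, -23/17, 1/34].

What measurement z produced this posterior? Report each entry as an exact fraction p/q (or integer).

z = [1]

x̄ = F·x = [-4, -1, -8]
P̄ = F·P·Fᵀ + Q = [19 -8 16; -8 20 -8; 16 -8 33]
S = H·P̄·Hᵀ + R = [272]
K = P̄·Hᵀ·S⁻¹ = [-5/34; 1/68; -91/272]
x' − x̄ = [60/17, -6/17, 273/34] = K·y
y = (KᵀK)⁻¹·Kᵀ·(x' − x̄) = [-24]
z = y + H·x̄ = [-24] + [25] = [1]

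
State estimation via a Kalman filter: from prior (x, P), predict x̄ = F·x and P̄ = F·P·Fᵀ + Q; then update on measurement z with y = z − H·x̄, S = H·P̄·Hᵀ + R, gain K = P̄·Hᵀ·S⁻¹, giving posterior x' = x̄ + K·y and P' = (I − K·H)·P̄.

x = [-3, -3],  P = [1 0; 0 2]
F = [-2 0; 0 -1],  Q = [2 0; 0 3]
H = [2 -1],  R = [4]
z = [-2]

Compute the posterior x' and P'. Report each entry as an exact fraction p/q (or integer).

x̄ = F·x = [6, 3]
P̄ = F·P·Fᵀ + Q = [6 0; 0 5]
y = z − H·x̄ = [-11]
S = H·P̄·Hᵀ + R = [33]
K = P̄·Hᵀ·S⁻¹ = [4/11; -5/33]
x' = x̄ + K·y = [2, 14/3]
P' = (I − K·H)·P̄ = [18/11 20/11; 20/11 140/33]

x' = [2, 14/3]
P' = [18/11 20/11; 20/11 140/33]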